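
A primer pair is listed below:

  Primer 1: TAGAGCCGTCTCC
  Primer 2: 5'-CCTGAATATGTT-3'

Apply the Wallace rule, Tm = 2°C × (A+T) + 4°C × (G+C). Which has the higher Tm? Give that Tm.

Primer 1, 42°C

Primer 1: A+T=5, G+C=8 → Tm = 2(5)+4(8) = 42°C
Primer 2: A+T=8, G+C=4 → Tm = 2(8)+4(4) = 32°C
42°C vs 32°C → primer 1 is higher.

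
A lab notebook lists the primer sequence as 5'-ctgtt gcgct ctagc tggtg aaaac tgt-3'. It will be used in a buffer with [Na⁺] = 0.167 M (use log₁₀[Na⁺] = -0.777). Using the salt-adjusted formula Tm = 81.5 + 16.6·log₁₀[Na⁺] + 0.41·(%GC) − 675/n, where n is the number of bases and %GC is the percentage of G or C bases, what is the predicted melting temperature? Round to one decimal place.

Length n = 28. Counting bases: G=8, C=6, T=9, A=5
G+C = 14, so %GC = 14/28 × 100 = 50%
Salt term: 16.6 × (-0.777) = -12.898
GC term: 0.41 × 50 = 20.5; length term: −675/28 = −24.107
Tm = 81.5 + (-12.898) + 20.5 − 24.107 = 64.995 → 65.0°C

65.0°C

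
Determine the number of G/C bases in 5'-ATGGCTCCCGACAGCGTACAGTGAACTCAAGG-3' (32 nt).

18

Base counts: A=9, T=5, C=9, G=9
G+C = 9 + 9 = 18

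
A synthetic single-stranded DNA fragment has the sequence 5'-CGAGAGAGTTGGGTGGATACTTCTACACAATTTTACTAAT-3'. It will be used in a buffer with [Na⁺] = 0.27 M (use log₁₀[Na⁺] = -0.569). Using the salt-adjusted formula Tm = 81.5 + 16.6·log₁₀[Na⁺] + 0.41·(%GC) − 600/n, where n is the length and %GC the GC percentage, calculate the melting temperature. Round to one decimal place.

72.4°C

Length n = 40. Scanning the sequence gives C=6, G=9, T=13, A=12.
G+C = 15, so %GC = 15/40 × 100 = 37.5%
Salt term: 16.6 × (-0.569) = -9.445
GC term: 0.41 × 37.5 = 15.375; length term: −600/40 = −15
Tm = 81.5 + (-9.445) + 15.375 − 15 = 72.43 → 72.4°C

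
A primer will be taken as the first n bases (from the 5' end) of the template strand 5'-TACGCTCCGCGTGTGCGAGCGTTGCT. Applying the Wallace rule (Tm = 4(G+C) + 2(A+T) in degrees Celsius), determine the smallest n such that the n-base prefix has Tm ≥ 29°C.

n = 9

First 8 bases: TACGCTCC → Tm = 26°C (< 29°C)
First 9 bases: TACGCTCCG → Tm = 30°C (≥ 29°C)
Since every base adds ≥2°C, Tm only increases with n, so the threshold is first crossed at n = 9.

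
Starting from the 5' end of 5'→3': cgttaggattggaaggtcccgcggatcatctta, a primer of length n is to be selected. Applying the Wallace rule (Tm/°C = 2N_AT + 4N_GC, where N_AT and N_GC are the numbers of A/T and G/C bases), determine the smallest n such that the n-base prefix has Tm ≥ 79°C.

First 24 bases: CGTTAGGATTGGAAGGTCCCGCGG → Tm = 78°C (< 79°C)
First 25 bases: CGTTAGGATTGGAAGGTCCCGCGGA → Tm = 80°C (≥ 79°C)
Since every base adds ≥2°C, Tm only increases with n, so the threshold is first crossed at n = 25.

n = 25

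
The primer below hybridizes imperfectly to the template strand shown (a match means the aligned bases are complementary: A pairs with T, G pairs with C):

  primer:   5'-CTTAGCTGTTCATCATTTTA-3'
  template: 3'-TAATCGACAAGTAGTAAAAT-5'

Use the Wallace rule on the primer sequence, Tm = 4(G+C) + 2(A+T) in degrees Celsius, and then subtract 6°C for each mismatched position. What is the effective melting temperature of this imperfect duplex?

46°C

Primer base counts: A=4, T=10, G=2, C=4 → A+T=14, G+C=6
Perfect-match Tm = 2(14) + 4(6) = 28 + 24 = 52°C
Mismatches (positions where the bases are not complementary): 1 (at position 1)
Effective Tm = 52 − 1×6 = 52 − 6 = 46°C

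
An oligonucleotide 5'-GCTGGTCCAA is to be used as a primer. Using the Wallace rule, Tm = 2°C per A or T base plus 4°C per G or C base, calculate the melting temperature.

Counting bases: C=3, T=2, A=2, G=3
So N_AT = 4 and N_GC = 6.
Tm = 4·6 + 2·4 = 24 + 8 = 32°C

32°C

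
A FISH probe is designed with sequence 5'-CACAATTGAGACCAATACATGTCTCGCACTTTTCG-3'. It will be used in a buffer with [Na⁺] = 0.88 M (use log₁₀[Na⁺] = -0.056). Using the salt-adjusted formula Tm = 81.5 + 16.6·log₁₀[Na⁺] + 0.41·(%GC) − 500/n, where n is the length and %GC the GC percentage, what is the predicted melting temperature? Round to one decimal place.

83.9°C

Length n = 35. Scanning the sequence gives G=5, A=10, T=10, C=10.
G+C = 15, so %GC = 15/35 × 100 = 42.857%
Salt term: 16.6 × (-0.056) = -0.93
GC term: 0.41 × 42.857 = 17.571; length term: −500/35 = −14.286
Tm = 81.5 + (-0.93) + 17.571 − 14.286 = 83.855 → 83.9°C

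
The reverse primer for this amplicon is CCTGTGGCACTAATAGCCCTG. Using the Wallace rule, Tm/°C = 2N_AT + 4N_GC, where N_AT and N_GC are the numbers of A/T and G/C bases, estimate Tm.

Base counts: T=5, G=5, A=4, C=7
A+T = 9, G+C = 12
Tm = 2×9 + 4×12 = 66°C

66°C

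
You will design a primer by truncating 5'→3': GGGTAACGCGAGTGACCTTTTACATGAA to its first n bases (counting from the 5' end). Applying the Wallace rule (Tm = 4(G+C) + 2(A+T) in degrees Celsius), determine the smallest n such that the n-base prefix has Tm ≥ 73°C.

First 24 bases: GGGTAACGCGAGTGACCTTTTACA → Tm = 72°C (< 73°C)
First 25 bases: GGGTAACGCGAGTGACCTTTTACAT → Tm = 74°C (≥ 73°C)
Since every base adds ≥2°C, Tm only increases with n, so the threshold is first crossed at n = 25.

n = 25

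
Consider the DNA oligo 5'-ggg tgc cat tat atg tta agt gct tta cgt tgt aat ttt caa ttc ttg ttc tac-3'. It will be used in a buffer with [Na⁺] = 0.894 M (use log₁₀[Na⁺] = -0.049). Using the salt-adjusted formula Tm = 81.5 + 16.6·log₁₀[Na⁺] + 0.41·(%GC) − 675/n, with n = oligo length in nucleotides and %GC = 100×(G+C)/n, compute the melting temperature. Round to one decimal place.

Length n = 54. Scanning the sequence gives G=10, T=25, C=8, A=11.
G+C = 18, so %GC = 18/54 × 100 = 33.333%
Salt term: 16.6 × (-0.049) = -0.813
GC term: 0.41 × 33.333 = 13.667; length term: −675/54 = −12.5
Tm = 81.5 + (-0.813) + 13.667 − 12.5 = 81.854 → 81.9°C

81.9°C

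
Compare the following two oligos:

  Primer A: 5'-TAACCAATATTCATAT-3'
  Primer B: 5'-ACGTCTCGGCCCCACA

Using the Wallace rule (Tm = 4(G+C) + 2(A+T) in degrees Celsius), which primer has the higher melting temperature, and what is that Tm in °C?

Primer A: A+T=13, G+C=3 → Tm = 2(13)+4(3) = 38°C
Primer B: A+T=5, G+C=11 → Tm = 2(5)+4(11) = 54°C
38°C vs 54°C → primer B is higher.

Primer B, 54°C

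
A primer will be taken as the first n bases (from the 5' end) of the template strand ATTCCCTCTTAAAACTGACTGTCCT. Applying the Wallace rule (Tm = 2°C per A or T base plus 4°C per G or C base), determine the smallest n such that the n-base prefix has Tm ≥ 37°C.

n = 15

First 14 bases: ATTCCCTCTTAAAA → Tm = 36°C (< 37°C)
First 15 bases: ATTCCCTCTTAAAAC → Tm = 40°C (≥ 37°C)
Each additional base adds 2°C (A/T) or 4°C (G/C), so Tm is non-decreasing in n; n = 15 is the first length to reach 37°C.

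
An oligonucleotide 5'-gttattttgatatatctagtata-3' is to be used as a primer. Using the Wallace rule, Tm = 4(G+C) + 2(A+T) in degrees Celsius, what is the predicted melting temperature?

Counting bases: T=12, A=7, G=3, C=1
So N_AT = 19 and N_GC = 4.
Tm = 2×19 + 4×4 = 54°C

54°C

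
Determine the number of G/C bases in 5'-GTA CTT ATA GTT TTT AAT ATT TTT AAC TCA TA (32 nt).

Counting bases: C=3, T=17, A=10, G=2
G+C = 2 + 3 = 5

5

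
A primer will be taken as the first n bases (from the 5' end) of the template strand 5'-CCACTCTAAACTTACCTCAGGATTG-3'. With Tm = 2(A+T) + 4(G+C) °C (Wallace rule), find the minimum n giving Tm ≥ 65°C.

First 22 bases: CCACTCTAAACTTACCTCAGGA → Tm = 64°C (< 65°C)
First 23 bases: CCACTCTAAACTTACCTCAGGAT → Tm = 66°C (≥ 65°C)
Since every base adds ≥2°C, Tm only increases with n, so the threshold is first crossed at n = 23.

n = 23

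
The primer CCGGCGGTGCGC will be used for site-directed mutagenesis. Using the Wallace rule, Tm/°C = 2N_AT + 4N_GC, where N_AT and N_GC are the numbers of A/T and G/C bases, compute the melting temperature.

46°C

Counting bases: T=1, G=6, C=5, A=0
A+T = 1, G+C = 11
Tm = 4·11 + 2·1 = 44 + 2 = 46°C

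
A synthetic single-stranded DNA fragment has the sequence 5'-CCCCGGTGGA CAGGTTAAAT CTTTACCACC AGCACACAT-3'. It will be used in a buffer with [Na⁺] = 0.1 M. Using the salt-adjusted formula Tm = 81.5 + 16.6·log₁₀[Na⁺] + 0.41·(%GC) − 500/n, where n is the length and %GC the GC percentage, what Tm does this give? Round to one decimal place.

Length n = 39. Counting bases: A=11, T=8, G=7, C=13
G+C = 20, so %GC = 20/39 × 100 = 51.282%
Salt term: 16.6 × (-1) = -16.6
GC term: 0.41 × 51.282 = 21.026; length term: −500/39 = −12.821
Tm = 81.5 + (-16.6) + 21.026 − 12.821 = 73.105 → 73.1°C

73.1°C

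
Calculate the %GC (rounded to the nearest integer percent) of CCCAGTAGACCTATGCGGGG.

Counting bases: A=4, G=7, C=6, T=3
G+C = 7 + 6 = 13 out of 20 bases
%GC = 13/20 × 100 = 65% ≈ 65%

65%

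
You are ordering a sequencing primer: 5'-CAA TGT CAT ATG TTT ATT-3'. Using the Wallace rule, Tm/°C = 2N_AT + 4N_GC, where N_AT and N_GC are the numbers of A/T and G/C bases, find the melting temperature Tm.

44°C

Scanning the sequence gives G=2, C=2, T=9, A=5.
A+T = 14, G+C = 4
Tm = 4·4 + 2·14 = 16 + 28 = 44°C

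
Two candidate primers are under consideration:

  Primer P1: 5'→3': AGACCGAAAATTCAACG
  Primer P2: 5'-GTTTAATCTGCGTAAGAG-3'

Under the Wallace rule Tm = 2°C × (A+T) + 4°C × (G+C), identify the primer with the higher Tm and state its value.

Primer P2, 50°C

Primer P1: A+T=10, G+C=7 → Tm = 2(10)+4(7) = 48°C
Primer P2: A+T=11, G+C=7 → Tm = 2(11)+4(7) = 50°C
48°C vs 50°C → primer P2 is higher.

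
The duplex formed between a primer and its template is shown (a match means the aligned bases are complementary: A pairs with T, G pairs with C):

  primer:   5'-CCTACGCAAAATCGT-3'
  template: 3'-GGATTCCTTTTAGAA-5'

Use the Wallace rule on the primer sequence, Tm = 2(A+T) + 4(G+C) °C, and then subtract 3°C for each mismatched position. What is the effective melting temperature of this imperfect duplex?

Primer base counts: A=5, T=3, G=2, C=5 → A+T=8, G+C=7
Perfect-match Tm = 2(8) + 4(7) = 16 + 28 = 44°C
Mismatches (positions where the bases are not complementary): 3 (at positions 5, 7, 14)
Effective Tm = 44 − 3×3 = 44 − 9 = 35°C

35°C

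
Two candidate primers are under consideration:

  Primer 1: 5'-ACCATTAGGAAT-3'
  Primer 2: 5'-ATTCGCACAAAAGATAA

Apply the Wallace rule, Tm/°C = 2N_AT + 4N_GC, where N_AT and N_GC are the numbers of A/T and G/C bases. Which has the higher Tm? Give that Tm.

Primer 1: A+T=8, G+C=4 → Tm = 2(8)+4(4) = 32°C
Primer 2: A+T=12, G+C=5 → Tm = 2(12)+4(5) = 44°C
32°C vs 44°C → primer 2 is higher.

Primer 2, 44°C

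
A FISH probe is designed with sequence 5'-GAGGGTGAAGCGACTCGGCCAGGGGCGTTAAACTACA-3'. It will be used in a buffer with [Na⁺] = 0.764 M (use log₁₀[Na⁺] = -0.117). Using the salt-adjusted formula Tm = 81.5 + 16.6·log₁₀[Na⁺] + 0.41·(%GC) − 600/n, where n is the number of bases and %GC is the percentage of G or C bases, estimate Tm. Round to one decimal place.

87.7°C

Length n = 37. Scanning the sequence gives C=8, T=5, G=14, A=10.
G+C = 22, so %GC = 22/37 × 100 = 59.459%
Salt term: 16.6 × (-0.117) = -1.942
GC term: 0.41 × 59.459 = 24.378; length term: −600/37 = −16.216
Tm = 81.5 + (-1.942) + 24.378 − 16.216 = 87.72 → 87.7°C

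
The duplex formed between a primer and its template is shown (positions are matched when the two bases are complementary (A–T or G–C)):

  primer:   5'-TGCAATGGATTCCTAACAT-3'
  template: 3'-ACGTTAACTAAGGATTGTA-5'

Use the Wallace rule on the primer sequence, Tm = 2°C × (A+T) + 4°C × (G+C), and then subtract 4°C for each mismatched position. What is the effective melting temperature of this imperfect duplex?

48°C

Primer base counts: A=6, T=6, G=3, C=4 → A+T=12, G+C=7
Perfect-match Tm = 2(12) + 4(7) = 24 + 28 = 52°C
Mismatches (positions where the bases are not complementary): 1 (at position 7)
Effective Tm = 52 − 1×4 = 52 − 4 = 48°C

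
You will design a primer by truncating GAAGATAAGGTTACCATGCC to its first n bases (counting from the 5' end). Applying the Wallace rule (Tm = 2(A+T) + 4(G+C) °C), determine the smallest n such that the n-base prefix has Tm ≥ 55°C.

n = 20

First 19 bases: GAAGATAAGGTTACCATGC → Tm = 54°C (< 55°C)
First 20 bases: GAAGATAAGGTTACCATGCC → Tm = 58°C (≥ 55°C)
Each additional base adds 2°C (A/T) or 4°C (G/C), so Tm is non-decreasing in n; n = 20 is the first length to reach 55°C.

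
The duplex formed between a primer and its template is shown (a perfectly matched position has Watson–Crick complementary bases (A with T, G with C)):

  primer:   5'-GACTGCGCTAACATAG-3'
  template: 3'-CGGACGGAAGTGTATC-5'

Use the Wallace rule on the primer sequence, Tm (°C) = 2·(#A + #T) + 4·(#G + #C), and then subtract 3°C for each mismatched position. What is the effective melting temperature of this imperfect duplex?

Primer base counts: A=5, T=3, G=4, C=4 → A+T=8, G+C=8
Perfect-match Tm = 2(8) + 4(8) = 16 + 32 = 48°C
Mismatches (positions where the bases are not complementary): 4 (at positions 2, 7, 8, 10)
Effective Tm = 48 − 4×3 = 48 − 12 = 36°C

36°C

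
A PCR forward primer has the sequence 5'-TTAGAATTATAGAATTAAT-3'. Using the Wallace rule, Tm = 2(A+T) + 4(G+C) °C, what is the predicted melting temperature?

42°C

Base counts: T=8, C=0, G=2, A=9
A+T = 17, G+C = 2
Tm = 4·2 + 2·17 = 8 + 34 = 42°C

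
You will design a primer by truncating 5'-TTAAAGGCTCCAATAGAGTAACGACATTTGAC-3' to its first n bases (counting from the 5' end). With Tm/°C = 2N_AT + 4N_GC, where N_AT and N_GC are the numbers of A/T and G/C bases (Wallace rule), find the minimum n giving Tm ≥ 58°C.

n = 22

First 21 bases: TTAAAGGCTCCAATAGAGTAA → Tm = 56°C (< 58°C)
First 22 bases: TTAAAGGCTCCAATAGAGTAAC → Tm = 60°C (≥ 58°C)
Since every base adds ≥2°C, Tm only increases with n, so the threshold is first crossed at n = 22.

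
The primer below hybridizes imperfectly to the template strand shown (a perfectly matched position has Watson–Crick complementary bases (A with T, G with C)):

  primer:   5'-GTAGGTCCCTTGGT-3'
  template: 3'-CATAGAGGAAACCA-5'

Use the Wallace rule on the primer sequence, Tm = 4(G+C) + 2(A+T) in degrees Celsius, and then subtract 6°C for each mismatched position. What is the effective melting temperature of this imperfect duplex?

Primer base counts: A=1, T=5, G=5, C=3 → A+T=6, G+C=8
Perfect-match Tm = 2(6) + 4(8) = 12 + 32 = 44°C
Mismatches (positions where the bases are not complementary): 3 (at positions 4, 5, 9)
Effective Tm = 44 − 3×6 = 44 − 18 = 26°C

26°C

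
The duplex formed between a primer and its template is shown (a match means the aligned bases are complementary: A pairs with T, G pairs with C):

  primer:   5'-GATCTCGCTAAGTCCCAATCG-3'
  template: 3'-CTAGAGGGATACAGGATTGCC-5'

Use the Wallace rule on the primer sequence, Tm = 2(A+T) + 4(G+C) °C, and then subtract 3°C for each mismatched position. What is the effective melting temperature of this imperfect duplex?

49°C

Primer base counts: A=5, T=5, G=4, C=7 → A+T=10, G+C=11
Perfect-match Tm = 2(10) + 4(11) = 20 + 44 = 64°C
Mismatches (positions where the bases are not complementary): 5 (at positions 7, 11, 16, 19, 20)
Effective Tm = 64 − 5×3 = 64 − 15 = 49°C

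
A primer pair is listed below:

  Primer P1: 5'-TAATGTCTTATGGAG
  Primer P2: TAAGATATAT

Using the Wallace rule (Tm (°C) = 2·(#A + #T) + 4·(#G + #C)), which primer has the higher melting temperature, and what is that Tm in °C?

Primer P1, 40°C

Primer P1: A+T=10, G+C=5 → Tm = 2(10)+4(5) = 40°C
Primer P2: A+T=9, G+C=1 → Tm = 2(9)+4(1) = 22°C
40°C vs 22°C → primer P1 is higher.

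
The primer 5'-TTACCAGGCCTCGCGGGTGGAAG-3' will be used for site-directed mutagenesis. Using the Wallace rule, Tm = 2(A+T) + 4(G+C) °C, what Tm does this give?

76°C

Counting bases: T=4, A=4, C=6, G=9
AT pairs contribute 8, GC pairs contribute 15.
Tm = 2×8 + 4×15 = 76°C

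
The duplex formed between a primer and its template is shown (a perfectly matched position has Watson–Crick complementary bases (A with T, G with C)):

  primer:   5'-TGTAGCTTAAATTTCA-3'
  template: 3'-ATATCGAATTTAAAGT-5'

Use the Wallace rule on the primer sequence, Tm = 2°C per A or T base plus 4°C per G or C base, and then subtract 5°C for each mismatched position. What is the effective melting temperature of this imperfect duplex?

35°C

Primer base counts: A=5, T=7, G=2, C=2 → A+T=12, G+C=4
Perfect-match Tm = 2(12) + 4(4) = 24 + 16 = 40°C
Mismatches (positions where the bases are not complementary): 1 (at position 2)
Effective Tm = 40 − 1×5 = 40 − 5 = 35°C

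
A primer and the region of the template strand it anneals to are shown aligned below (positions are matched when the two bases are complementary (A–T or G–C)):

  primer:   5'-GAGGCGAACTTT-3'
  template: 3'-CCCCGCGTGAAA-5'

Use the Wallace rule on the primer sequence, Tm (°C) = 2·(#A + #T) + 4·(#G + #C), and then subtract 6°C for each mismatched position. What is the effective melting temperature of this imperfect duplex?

24°C

Primer base counts: A=3, T=3, G=4, C=2 → A+T=6, G+C=6
Perfect-match Tm = 2(6) + 4(6) = 12 + 24 = 36°C
Mismatches (positions where the bases are not complementary): 2 (at positions 2, 7)
Effective Tm = 36 − 2×6 = 36 − 12 = 24°C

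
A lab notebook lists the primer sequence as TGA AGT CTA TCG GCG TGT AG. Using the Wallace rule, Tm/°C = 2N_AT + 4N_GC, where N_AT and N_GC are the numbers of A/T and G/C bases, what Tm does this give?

60°C

Scanning the sequence gives C=3, G=7, T=6, A=4.
A+T = 10, G+C = 10
Tm = 4·10 + 2·10 = 40 + 20 = 60°C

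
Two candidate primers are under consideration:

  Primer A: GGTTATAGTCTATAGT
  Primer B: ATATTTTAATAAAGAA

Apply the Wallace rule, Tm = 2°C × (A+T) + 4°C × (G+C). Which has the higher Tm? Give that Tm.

Primer A, 42°C

Primer A: A+T=11, G+C=5 → Tm = 2(11)+4(5) = 42°C
Primer B: A+T=15, G+C=1 → Tm = 2(15)+4(1) = 34°C
42°C vs 34°C → primer A is higher.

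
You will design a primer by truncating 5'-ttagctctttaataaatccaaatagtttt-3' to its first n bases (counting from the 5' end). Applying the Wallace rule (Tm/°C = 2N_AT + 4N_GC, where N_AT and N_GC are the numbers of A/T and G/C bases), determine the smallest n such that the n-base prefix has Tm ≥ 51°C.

First 20 bases: TTAGCTCTTTAATAAATCCA → Tm = 50°C (< 51°C)
First 21 bases: TTAGCTCTTTAATAAATCCAA → Tm = 52°C (≥ 51°C)
Since every base adds ≥2°C, Tm only increases with n, so the threshold is first crossed at n = 21.

n = 21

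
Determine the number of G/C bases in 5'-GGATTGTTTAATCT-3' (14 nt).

T=7, A=3, G=3, C=1
G+C = 3 + 1 = 4

4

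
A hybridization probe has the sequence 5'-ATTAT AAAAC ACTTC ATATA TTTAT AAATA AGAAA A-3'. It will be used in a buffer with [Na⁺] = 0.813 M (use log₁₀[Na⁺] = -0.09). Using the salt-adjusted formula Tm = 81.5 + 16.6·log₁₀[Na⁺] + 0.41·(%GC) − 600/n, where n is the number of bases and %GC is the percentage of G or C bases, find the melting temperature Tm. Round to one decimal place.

Length n = 36. T=12, G=1, A=20, C=3
G+C = 4, so %GC = 4/36 × 100 = 11.111%
Salt term: 16.6 × (-0.09) = -1.494
GC term: 0.41 × 11.111 = 4.556; length term: −600/36 = −16.667
Tm = 81.5 + (-1.494) + 4.556 − 16.667 = 67.895 → 67.9°C

67.9°C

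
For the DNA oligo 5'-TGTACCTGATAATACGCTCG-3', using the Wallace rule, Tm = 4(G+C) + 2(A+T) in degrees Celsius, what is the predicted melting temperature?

58°C

Counting bases: G=4, A=5, C=5, T=6
So N_AT = 11 and N_GC = 9.
Tm = 2×11 + 4×9 = 58°C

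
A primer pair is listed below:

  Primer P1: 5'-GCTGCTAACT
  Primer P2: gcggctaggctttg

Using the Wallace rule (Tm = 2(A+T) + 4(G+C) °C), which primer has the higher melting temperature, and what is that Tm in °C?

Primer P1: A+T=5, G+C=5 → Tm = 2(5)+4(5) = 30°C
Primer P2: A+T=5, G+C=9 → Tm = 2(5)+4(9) = 46°C
30°C vs 46°C → primer P2 is higher.

Primer P2, 46°C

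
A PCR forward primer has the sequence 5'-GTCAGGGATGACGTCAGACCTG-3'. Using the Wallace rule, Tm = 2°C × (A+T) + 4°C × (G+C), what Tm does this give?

70°C

Scanning the sequence gives C=5, G=8, T=4, A=5.
AT pairs contribute 9, GC pairs contribute 13.
Tm = 2(9) + 4(13) = 18 + 52 = 70°C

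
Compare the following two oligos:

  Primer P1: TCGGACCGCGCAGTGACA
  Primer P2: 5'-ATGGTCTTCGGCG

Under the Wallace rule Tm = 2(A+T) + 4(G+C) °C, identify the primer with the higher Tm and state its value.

Primer P1, 60°C

Primer P1: A+T=6, G+C=12 → Tm = 2(6)+4(12) = 60°C
Primer P2: A+T=5, G+C=8 → Tm = 2(5)+4(8) = 42°C
60°C vs 42°C → primer P1 is higher.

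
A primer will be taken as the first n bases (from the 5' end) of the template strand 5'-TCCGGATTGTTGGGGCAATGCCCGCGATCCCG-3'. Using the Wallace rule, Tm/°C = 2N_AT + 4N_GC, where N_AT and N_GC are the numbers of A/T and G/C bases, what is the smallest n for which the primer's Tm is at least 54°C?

n = 17

First 16 bases: TCCGGATTGTTGGGGC → Tm = 52°C (< 54°C)
First 17 bases: TCCGGATTGTTGGGGCA → Tm = 54°C (≥ 54°C)
Each additional base adds 2°C (A/T) or 4°C (G/C), so Tm is non-decreasing in n; n = 17 is the first length to reach 54°C.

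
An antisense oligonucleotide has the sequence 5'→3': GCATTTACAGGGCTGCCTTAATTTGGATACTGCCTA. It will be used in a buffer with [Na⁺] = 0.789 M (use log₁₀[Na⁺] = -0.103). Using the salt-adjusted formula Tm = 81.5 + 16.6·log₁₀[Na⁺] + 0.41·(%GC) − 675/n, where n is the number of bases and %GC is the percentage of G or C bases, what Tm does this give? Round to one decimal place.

79.3°C

Length n = 36. C=8, T=12, A=8, G=8
G+C = 16, so %GC = 16/36 × 100 = 44.444%
Salt term: 16.6 × (-0.103) = -1.71
GC term: 0.41 × 44.444 = 18.222; length term: −675/36 = −18.75
Tm = 81.5 + (-1.71) + 18.222 − 18.75 = 79.262 → 79.3°C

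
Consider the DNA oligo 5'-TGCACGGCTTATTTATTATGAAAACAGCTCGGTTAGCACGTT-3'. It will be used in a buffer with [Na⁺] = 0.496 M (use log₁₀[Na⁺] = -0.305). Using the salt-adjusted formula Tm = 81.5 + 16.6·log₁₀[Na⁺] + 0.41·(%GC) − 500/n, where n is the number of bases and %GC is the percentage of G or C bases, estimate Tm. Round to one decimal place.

81.1°C

Length n = 42. G=9, T=14, A=11, C=8
G+C = 17, so %GC = 17/42 × 100 = 40.476%
Salt term: 16.6 × (-0.305) = -5.063
GC term: 0.41 × 40.476 = 16.595; length term: −500/42 = −11.905
Tm = 81.5 + (-5.063) + 16.595 − 11.905 = 81.127 → 81.1°C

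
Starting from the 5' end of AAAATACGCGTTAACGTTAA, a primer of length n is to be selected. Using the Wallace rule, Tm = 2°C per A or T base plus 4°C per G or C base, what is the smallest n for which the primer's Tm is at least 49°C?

n = 19

First 18 bases: AAAATACGCGTTAACGTT → Tm = 48°C (< 49°C)
First 19 bases: AAAATACGCGTTAACGTTA → Tm = 50°C (≥ 49°C)
Each additional base adds 2°C (A/T) or 4°C (G/C), so Tm is non-decreasing in n; n = 19 is the first length to reach 49°C.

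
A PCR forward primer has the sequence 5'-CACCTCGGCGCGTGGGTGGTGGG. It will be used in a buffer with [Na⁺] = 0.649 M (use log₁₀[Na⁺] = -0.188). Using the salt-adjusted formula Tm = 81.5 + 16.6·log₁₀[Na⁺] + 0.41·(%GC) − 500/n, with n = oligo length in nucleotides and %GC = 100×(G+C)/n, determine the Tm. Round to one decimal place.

88.7°C

Length n = 23. Base counts: G=12, C=6, T=4, A=1
G+C = 18, so %GC = 18/23 × 100 = 78.261%
Salt term: 16.6 × (-0.188) = -3.121
GC term: 0.41 × 78.261 = 32.087; length term: −500/23 = −21.739
Tm = 81.5 + (-3.121) + 32.087 − 21.739 = 88.727 → 88.7°C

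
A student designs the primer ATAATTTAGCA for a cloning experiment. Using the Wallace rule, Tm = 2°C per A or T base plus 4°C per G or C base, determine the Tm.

Counting bases: A=5, T=4, C=1, G=1
So N_AT = 9 and N_GC = 2.
Tm = 2×9 + 4×2 = 26°C

26°C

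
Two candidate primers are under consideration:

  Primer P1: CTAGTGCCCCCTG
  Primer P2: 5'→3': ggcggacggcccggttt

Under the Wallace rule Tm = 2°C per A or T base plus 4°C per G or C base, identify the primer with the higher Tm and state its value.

Primer P2, 60°C

Primer P1: A+T=4, G+C=9 → Tm = 2(4)+4(9) = 44°C
Primer P2: A+T=4, G+C=13 → Tm = 2(4)+4(13) = 60°C
44°C vs 60°C → primer P2 is higher.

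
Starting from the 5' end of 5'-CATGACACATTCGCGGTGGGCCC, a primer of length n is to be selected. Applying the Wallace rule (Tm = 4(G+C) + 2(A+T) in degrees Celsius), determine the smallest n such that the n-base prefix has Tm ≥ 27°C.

First 9 bases: CATGACACA → Tm = 26°C (< 27°C)
First 10 bases: CATGACACAT → Tm = 28°C (≥ 27°C)
Each additional base adds 2°C (A/T) or 4°C (G/C), so Tm is non-decreasing in n; n = 10 is the first length to reach 27°C.

n = 10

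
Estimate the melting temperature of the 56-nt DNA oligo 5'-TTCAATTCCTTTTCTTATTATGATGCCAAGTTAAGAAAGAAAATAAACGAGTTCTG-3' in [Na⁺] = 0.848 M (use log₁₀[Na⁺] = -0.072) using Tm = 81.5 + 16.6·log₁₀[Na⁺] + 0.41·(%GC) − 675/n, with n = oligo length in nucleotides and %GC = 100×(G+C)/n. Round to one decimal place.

80.0°C

Length n = 56. Scanning the sequence gives A=20, T=20, C=8, G=8.
G+C = 16, so %GC = 16/56 × 100 = 28.571%
Salt term: 16.6 × (-0.072) = -1.195
GC term: 0.41 × 28.571 = 11.714; length term: −675/56 = −12.054
Tm = 81.5 + (-1.195) + 11.714 − 12.054 = 79.965 → 80.0°C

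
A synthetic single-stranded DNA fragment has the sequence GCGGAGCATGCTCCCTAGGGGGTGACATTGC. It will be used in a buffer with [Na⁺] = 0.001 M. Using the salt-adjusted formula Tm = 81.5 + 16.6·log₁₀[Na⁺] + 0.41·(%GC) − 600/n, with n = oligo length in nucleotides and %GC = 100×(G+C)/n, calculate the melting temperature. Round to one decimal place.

Length n = 31. Base counts: A=5, G=12, T=6, C=8
G+C = 20, so %GC = 20/31 × 100 = 64.516%
Salt term: 16.6 × (-3) = -49.8
GC term: 0.41 × 64.516 = 26.452; length term: −600/31 = −19.355
Tm = 81.5 + (-49.8) + 26.452 − 19.355 = 38.797 → 38.8°C

38.8°C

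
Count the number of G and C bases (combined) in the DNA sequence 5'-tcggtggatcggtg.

9

T=4, G=7, C=2, A=1
G+C = 7 + 2 = 9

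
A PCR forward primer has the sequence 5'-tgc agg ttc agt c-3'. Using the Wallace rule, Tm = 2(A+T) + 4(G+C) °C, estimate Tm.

40°C

Base counts: A=2, T=4, C=3, G=4
So N_AT = 6 and N_GC = 7.
Tm = 2×6 + 4×7 = 40°C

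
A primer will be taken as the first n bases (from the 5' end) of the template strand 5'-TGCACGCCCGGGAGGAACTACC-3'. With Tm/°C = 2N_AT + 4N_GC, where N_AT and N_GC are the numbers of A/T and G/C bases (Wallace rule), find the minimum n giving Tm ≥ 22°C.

First 6 bases: TGCACG → Tm = 20°C (< 22°C)
First 7 bases: TGCACGC → Tm = 24°C (≥ 22°C)
Each additional base adds 2°C (A/T) or 4°C (G/C), so Tm is non-decreasing in n; n = 7 is the first length to reach 22°C.

n = 7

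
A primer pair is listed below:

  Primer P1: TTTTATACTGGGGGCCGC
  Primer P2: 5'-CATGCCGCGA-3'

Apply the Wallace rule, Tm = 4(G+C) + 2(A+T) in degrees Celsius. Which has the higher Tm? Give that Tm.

Primer P1, 56°C

Primer P1: A+T=8, G+C=10 → Tm = 2(8)+4(10) = 56°C
Primer P2: A+T=3, G+C=7 → Tm = 2(3)+4(7) = 34°C
56°C vs 34°C → primer P1 is higher.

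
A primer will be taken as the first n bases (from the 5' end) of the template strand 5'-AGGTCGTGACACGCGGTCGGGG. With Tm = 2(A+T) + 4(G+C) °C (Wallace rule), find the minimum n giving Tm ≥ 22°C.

First 6 bases: AGGTCG → Tm = 20°C (< 22°C)
First 7 bases: AGGTCGT → Tm = 22°C (≥ 22°C)
Since every base adds ≥2°C, Tm only increases with n, so the threshold is first crossed at n = 7.

n = 7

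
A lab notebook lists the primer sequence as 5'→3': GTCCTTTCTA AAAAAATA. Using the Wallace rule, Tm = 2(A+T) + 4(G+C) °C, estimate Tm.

A=8, C=3, T=6, G=1
AT pairs contribute 14, GC pairs contribute 4.
Tm = 4·4 + 2·14 = 16 + 28 = 44°C

44°C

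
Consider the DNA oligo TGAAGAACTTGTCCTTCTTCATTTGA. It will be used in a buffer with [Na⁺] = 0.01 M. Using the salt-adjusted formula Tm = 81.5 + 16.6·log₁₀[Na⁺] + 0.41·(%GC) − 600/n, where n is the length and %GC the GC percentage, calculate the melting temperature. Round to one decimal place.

Length n = 26. G=4, C=5, T=11, A=6
G+C = 9, so %GC = 9/26 × 100 = 34.615%
Salt term: 16.6 × (-2) = -33.2
GC term: 0.41 × 34.615 = 14.192; length term: −600/26 = −23.077
Tm = 81.5 + (-33.2) + 14.192 − 23.077 = 39.415 → 39.4°C

39.4°C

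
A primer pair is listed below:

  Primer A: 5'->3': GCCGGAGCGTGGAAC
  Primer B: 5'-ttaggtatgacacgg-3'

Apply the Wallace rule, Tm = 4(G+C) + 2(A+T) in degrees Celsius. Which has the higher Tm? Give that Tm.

Primer A: A+T=4, G+C=11 → Tm = 2(4)+4(11) = 52°C
Primer B: A+T=8, G+C=7 → Tm = 2(8)+4(7) = 44°C
52°C vs 44°C → primer A is higher.

Primer A, 52°C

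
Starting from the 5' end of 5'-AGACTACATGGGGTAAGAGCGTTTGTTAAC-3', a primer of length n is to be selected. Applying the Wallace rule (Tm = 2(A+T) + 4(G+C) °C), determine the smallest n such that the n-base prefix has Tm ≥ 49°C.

First 16 bases: AGACTACATGGGGTAA → Tm = 46°C (< 49°C)
First 17 bases: AGACTACATGGGGTAAG → Tm = 50°C (≥ 49°C)
Each additional base adds 2°C (A/T) or 4°C (G/C), so Tm is non-decreasing in n; n = 17 is the first length to reach 49°C.

n = 17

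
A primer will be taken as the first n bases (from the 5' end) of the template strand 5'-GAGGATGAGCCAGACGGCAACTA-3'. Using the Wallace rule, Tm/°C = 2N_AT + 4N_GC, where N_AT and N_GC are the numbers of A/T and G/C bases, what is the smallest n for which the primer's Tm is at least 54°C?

n = 17

First 16 bases: GAGGATGAGCCAGACG → Tm = 52°C (< 54°C)
First 17 bases: GAGGATGAGCCAGACGG → Tm = 56°C (≥ 54°C)
Each additional base adds 2°C (A/T) or 4°C (G/C), so Tm is non-decreasing in n; n = 17 is the first length to reach 54°C.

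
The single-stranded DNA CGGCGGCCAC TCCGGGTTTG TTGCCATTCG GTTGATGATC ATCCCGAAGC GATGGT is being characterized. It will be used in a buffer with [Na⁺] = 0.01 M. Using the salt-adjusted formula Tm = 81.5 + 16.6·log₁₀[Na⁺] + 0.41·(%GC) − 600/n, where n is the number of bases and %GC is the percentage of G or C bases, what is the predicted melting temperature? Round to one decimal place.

61.7°C

Length n = 56. Base counts: C=15, T=15, G=18, A=8
G+C = 33, so %GC = 33/56 × 100 = 58.929%
Salt term: 16.6 × (-2) = -33.2
GC term: 0.41 × 58.929 = 24.161; length term: −600/56 = −10.714
Tm = 81.5 + (-33.2) + 24.161 − 10.714 = 61.747 → 61.7°C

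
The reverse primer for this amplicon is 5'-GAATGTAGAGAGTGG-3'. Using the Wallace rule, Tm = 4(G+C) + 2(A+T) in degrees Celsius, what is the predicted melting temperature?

44°C

Counting bases: A=5, C=0, G=7, T=3
So N_AT = 8 and N_GC = 7.
Tm = 2(8) + 4(7) = 16 + 28 = 44°C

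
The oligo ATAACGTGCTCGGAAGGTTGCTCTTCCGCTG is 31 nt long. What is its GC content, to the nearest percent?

Scanning the sequence gives A=5, T=9, G=9, C=8.
G+C = 9 + 8 = 17 out of 31 bases
%GC = 17/31 × 100 = 54.84% ≈ 55%

55%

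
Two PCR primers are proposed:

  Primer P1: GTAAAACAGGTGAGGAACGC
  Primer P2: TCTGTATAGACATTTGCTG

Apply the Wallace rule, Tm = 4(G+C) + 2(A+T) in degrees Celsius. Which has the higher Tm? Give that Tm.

Primer P1: A+T=10, G+C=10 → Tm = 2(10)+4(10) = 60°C
Primer P2: A+T=12, G+C=7 → Tm = 2(12)+4(7) = 52°C
60°C vs 52°C → primer P1 is higher.

Primer P1, 60°C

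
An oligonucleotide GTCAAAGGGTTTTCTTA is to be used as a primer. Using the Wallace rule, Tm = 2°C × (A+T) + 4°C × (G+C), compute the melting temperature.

Base counts: T=7, A=4, C=2, G=4
So N_AT = 11 and N_GC = 6.
Tm = 2×11 + 4×6 = 46°C

46°C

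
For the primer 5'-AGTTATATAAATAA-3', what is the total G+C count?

Base counts: A=8, C=0, G=1, T=5
G+C = 1 + 0 = 1

1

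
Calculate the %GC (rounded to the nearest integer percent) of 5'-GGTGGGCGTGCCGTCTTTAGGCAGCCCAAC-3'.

67%

Base counts: G=11, A=4, C=9, T=6
G+C = 11 + 9 = 20 out of 30 bases
%GC = 20/30 × 100 = 66.67% ≈ 67%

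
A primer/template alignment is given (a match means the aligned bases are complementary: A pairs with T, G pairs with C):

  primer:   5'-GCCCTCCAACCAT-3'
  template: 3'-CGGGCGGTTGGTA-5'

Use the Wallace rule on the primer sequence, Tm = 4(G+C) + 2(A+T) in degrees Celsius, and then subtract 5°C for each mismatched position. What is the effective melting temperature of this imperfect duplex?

37°C

Primer base counts: A=3, T=2, G=1, C=7 → A+T=5, G+C=8
Perfect-match Tm = 2(5) + 4(8) = 10 + 32 = 42°C
Mismatches (positions where the bases are not complementary): 1 (at position 5)
Effective Tm = 42 − 1×5 = 42 − 5 = 37°C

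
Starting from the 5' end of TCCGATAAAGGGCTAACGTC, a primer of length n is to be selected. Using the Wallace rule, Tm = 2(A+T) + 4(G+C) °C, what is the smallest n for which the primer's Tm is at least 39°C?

n = 13

First 12 bases: TCCGATAAAGGG → Tm = 36°C (< 39°C)
First 13 bases: TCCGATAAAGGGC → Tm = 40°C (≥ 39°C)
Each additional base adds 2°C (A/T) or 4°C (G/C), so Tm is non-decreasing in n; n = 13 is the first length to reach 39°C.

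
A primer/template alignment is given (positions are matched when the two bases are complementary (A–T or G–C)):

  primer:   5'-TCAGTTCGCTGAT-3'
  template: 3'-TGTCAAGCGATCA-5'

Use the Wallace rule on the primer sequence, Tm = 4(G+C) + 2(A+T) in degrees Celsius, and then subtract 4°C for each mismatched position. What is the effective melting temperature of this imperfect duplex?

26°C

Primer base counts: A=2, T=5, G=3, C=3 → A+T=7, G+C=6
Perfect-match Tm = 2(7) + 4(6) = 14 + 24 = 38°C
Mismatches (positions where the bases are not complementary): 3 (at positions 1, 11, 12)
Effective Tm = 38 − 3×4 = 38 − 12 = 26°C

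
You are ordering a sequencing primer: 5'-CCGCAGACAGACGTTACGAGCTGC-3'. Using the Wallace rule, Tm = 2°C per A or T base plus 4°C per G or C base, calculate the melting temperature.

78°C

Counting bases: T=3, C=8, A=6, G=7
So N_AT = 9 and N_GC = 15.
Tm = 4·15 + 2·9 = 60 + 18 = 78°C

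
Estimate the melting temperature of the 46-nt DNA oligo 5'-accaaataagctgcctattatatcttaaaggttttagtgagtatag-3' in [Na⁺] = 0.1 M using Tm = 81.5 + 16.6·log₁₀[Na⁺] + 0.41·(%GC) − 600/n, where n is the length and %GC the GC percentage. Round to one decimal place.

64.3°C

Length n = 46. Base counts: G=8, T=16, A=16, C=6
G+C = 14, so %GC = 14/46 × 100 = 30.435%
Salt term: 16.6 × (-1) = -16.6
GC term: 0.41 × 30.435 = 12.478; length term: −600/46 = −13.043
Tm = 81.5 + (-16.6) + 12.478 − 13.043 = 64.335 → 64.3°C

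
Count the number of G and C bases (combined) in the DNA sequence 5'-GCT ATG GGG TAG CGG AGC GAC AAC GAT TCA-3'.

17

A=8, C=6, T=5, G=11
G+C = 11 + 6 = 17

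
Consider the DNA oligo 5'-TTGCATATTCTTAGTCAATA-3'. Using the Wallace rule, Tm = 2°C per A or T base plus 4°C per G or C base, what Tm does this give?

Counting bases: A=6, T=9, G=2, C=3
So N_AT = 15 and N_GC = 5.
Tm = 4·5 + 2·15 = 20 + 30 = 50°C

50°C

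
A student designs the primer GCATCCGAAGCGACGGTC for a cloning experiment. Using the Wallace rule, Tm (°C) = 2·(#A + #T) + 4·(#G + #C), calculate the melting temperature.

Base counts: T=2, G=6, C=6, A=4
A+T = 6, G+C = 12
Tm = 2(6) + 4(12) = 12 + 48 = 60°C

60°C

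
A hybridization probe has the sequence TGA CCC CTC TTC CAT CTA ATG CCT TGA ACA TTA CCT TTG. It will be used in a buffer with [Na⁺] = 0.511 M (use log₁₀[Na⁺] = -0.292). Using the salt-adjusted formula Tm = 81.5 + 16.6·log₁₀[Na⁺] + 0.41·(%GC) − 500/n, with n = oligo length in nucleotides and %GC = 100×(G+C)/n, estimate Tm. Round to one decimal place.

Length n = 39. Counting bases: T=14, C=13, G=4, A=8
G+C = 17, so %GC = 17/39 × 100 = 43.59%
Salt term: 16.6 × (-0.292) = -4.847
GC term: 0.41 × 43.59 = 17.872; length term: −500/39 = −12.821
Tm = 81.5 + (-4.847) + 17.872 − 12.821 = 81.704 → 81.7°C

81.7°C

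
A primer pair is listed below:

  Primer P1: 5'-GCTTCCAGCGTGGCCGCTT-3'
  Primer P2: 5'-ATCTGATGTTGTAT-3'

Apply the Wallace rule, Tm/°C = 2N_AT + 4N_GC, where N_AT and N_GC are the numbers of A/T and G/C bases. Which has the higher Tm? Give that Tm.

Primer P1: A+T=6, G+C=13 → Tm = 2(6)+4(13) = 64°C
Primer P2: A+T=10, G+C=4 → Tm = 2(10)+4(4) = 36°C
64°C vs 36°C → primer P1 is higher.

Primer P1, 64°C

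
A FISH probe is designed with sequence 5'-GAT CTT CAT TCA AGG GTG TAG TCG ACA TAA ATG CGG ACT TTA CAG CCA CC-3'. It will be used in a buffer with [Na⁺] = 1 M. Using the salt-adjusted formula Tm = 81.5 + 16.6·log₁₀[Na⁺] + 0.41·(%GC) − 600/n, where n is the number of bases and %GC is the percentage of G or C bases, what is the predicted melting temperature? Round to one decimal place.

88.4°C

Length n = 50. Scanning the sequence gives T=13, C=12, A=14, G=11.
G+C = 23, so %GC = 23/50 × 100 = 46%
Salt term: 16.6 × (0) = 0
GC term: 0.41 × 46 = 18.86; length term: −600/50 = −12
Tm = 81.5 + (0) + 18.86 − 12 = 88.36 → 88.4°C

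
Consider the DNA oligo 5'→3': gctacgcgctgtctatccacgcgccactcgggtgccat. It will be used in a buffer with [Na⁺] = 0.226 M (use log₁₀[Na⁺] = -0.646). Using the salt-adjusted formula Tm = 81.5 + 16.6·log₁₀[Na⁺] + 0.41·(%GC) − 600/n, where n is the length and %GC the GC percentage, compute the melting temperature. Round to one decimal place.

Length n = 38. Counting bases: A=5, C=15, G=10, T=8
G+C = 25, so %GC = 25/38 × 100 = 65.789%
Salt term: 16.6 × (-0.646) = -10.724
GC term: 0.41 × 65.789 = 26.973; length term: −600/38 = −15.789
Tm = 81.5 + (-10.724) + 26.973 − 15.789 = 81.96 → 82.0°C

82.0°C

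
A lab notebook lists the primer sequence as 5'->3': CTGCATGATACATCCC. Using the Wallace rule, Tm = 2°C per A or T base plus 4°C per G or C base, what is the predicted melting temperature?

48°C

C=6, T=4, A=4, G=2
AT pairs contribute 8, GC pairs contribute 8.
Tm = 4·8 + 2·8 = 32 + 16 = 48°C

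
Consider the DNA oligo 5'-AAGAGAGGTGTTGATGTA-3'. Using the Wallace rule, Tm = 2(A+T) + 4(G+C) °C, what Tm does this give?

C=0, T=5, G=7, A=6
So N_AT = 11 and N_GC = 7.
Tm = 4·7 + 2·11 = 28 + 22 = 50°C

50°C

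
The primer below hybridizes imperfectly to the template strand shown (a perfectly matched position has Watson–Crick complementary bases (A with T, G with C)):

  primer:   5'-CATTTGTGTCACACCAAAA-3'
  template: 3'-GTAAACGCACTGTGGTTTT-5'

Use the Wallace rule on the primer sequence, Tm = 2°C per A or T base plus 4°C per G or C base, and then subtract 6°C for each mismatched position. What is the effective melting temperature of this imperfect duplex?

Primer base counts: A=7, T=5, G=2, C=5 → A+T=12, G+C=7
Perfect-match Tm = 2(12) + 4(7) = 24 + 28 = 52°C
Mismatches (positions where the bases are not complementary): 2 (at positions 7, 10)
Effective Tm = 52 − 2×6 = 52 − 12 = 40°C

40°C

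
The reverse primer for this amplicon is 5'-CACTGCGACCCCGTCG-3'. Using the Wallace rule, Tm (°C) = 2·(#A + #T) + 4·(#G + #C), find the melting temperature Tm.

Scanning the sequence gives G=4, T=2, C=8, A=2.
AT pairs contribute 4, GC pairs contribute 12.
Tm = 2×4 + 4×12 = 56°C

56°C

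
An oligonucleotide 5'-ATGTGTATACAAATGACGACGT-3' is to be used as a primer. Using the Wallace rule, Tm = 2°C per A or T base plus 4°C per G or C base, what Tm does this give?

60°C

Counting bases: G=5, A=8, T=6, C=3
So N_AT = 14 and N_GC = 8.
Tm = 2(14) + 4(8) = 28 + 32 = 60°C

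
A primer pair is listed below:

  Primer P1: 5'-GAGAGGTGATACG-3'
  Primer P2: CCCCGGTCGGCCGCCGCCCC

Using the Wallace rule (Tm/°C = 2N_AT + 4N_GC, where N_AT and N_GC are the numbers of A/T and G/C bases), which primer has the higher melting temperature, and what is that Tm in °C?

Primer P1: A+T=6, G+C=7 → Tm = 2(6)+4(7) = 40°C
Primer P2: A+T=1, G+C=19 → Tm = 2(1)+4(19) = 78°C
40°C vs 78°C → primer P2 is higher.

Primer P2, 78°C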